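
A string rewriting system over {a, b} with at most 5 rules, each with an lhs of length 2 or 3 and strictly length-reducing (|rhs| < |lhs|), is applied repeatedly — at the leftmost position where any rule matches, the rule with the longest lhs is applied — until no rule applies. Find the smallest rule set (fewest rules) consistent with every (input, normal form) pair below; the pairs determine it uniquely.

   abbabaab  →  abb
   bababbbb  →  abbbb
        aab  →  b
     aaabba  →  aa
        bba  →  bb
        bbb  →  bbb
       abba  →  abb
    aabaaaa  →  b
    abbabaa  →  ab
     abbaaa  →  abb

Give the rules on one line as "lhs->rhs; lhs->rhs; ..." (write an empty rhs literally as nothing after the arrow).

  | abbabaab => abaab => abb
  | bababbbb => abbbb
  | aab => ba => b
  | aaabba => ababa => aa

aab->ba; ba->b; baa->b; bab->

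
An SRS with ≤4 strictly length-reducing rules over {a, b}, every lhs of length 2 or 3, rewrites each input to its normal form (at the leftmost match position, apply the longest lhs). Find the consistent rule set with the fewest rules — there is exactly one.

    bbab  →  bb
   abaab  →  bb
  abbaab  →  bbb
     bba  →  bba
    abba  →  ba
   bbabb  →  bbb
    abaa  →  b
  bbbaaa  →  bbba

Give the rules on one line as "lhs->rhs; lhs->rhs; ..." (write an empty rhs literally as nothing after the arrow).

aa->b; aaa->a; ab->

  | bbab => bb
  | abaab => aab => bb
  | abbaab => baab => bbb
  | bba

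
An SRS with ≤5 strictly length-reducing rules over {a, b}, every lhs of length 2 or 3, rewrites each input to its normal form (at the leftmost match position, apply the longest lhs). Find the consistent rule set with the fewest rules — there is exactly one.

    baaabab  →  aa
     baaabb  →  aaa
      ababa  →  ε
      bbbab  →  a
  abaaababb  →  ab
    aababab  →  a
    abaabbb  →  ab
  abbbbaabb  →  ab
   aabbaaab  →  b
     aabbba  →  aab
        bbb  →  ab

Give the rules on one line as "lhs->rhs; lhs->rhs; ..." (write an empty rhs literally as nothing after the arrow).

  | baaabab => aabab => abb => aa
  | baaabb => aabb => aaa
  | ababa => bba => ba => ε
  | bbbab => abab => bb => a

aba->b; ba->; bb->a; bba->ba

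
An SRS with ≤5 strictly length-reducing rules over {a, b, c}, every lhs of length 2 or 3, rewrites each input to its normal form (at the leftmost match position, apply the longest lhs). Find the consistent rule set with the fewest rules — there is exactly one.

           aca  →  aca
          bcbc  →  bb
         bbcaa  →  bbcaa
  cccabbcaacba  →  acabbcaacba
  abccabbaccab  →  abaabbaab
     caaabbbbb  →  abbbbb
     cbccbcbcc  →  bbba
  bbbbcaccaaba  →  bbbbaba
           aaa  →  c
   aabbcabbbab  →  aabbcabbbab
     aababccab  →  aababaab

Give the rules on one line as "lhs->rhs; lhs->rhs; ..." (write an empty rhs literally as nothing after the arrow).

aaa->c; acc->a; cbc->b; cc->a

  | aca
  | bcbc => bb
  | bbcaa
  | cccabbcaacba => acabbcaacba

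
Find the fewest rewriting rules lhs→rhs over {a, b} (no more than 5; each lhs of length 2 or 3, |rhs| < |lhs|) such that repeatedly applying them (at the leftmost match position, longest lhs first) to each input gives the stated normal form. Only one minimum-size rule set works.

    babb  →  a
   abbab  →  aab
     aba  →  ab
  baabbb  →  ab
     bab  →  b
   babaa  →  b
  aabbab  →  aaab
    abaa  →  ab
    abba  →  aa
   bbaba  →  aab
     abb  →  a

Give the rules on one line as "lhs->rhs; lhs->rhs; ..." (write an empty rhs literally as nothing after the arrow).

abb->a; ba->b; bab->b; bb->a

  | babb => bb => a
  | abbab => aab
  | aba => ab
  | baabbb => babbb => bbb => ab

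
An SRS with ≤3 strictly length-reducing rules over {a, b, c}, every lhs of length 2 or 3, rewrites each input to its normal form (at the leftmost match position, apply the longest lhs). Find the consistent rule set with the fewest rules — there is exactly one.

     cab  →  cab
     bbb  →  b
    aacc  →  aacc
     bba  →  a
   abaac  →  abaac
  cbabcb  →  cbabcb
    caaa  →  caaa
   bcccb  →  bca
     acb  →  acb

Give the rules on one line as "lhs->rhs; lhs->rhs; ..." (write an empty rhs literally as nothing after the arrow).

  | cab
  | bbb => b
  | aacc
  | bba => a

bb->; ccb->a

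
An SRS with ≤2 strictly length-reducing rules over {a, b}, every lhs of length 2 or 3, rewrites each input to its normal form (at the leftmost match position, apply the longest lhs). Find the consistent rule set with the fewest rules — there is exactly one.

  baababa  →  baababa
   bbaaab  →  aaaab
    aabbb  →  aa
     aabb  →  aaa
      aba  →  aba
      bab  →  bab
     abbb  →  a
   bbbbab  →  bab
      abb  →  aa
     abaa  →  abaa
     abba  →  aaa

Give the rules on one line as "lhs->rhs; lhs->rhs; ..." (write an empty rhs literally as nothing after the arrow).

  | baababa
  | bbaaab => aaaab
  | aabbb => aa
  | aabb => aaa

bb->a; bbb->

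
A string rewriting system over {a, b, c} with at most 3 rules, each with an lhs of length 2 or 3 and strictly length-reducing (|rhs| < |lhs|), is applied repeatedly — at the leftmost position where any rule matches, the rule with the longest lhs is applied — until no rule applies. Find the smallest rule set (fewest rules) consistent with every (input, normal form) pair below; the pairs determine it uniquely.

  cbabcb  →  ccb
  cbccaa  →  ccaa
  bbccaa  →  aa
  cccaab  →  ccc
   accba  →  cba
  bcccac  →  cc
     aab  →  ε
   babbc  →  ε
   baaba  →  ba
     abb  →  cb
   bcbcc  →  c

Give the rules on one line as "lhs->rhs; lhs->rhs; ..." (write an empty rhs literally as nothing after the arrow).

ab->c; ac->; bc->

  | cbabcb => cbccb => ccb
  | cbccaa => ccaa
  | bbccaa => bcaa => aa
  | cccaab => cccac => ccc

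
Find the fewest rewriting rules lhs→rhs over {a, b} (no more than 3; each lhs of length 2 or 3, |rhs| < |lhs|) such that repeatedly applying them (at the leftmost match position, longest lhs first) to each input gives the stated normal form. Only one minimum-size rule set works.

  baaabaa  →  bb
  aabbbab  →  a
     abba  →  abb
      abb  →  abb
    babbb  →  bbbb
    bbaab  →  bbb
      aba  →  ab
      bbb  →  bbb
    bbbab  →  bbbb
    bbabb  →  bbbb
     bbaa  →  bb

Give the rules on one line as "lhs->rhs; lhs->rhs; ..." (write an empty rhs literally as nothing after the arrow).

aa->a; aab->aa; ba->b

  | baaabaa => baabaa => babaa => bbaa => bba => bb
  | aabbbab => aabbab => aabab => aaab => aab => aa => a
  | abba => abb
  | abb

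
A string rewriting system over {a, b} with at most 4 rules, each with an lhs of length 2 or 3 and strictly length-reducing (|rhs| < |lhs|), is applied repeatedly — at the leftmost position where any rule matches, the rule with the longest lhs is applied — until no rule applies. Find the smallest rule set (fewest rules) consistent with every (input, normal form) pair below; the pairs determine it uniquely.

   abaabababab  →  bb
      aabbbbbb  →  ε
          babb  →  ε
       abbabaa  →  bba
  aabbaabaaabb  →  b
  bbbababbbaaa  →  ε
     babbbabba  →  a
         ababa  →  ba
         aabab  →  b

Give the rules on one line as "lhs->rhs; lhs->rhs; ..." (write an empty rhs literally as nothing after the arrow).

  | abaabababab => abababab => babab => bb
  | aabbbbbb => abbbbbb => bbbbbb => bbb => ε
  | babb => bbb => ε
  | abbabaa => bbabaa => bba

aaa->; ab->b; aba->; bbb->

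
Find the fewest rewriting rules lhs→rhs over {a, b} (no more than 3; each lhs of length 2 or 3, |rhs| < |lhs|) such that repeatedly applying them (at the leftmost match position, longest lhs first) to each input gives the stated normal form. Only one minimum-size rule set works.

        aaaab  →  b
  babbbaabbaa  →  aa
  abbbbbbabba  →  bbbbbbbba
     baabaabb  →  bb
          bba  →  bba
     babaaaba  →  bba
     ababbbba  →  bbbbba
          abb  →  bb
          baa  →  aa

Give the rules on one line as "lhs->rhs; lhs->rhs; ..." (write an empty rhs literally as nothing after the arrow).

aaa->ba; ab->b; baa->aa

  | aaaab => baab => aab => ab => b
  | babbbaabbaa => bbbbaabbaa => bbbaabbaa => bbaabbaa => baabbaa => aabbaa => abbaa => bbaa => baa => aa
  | abbbbbbabba => bbbbbbabba => bbbbbbbba
  | baabaabb => aabaabb => abaabb => baabb => aabb => abb => bb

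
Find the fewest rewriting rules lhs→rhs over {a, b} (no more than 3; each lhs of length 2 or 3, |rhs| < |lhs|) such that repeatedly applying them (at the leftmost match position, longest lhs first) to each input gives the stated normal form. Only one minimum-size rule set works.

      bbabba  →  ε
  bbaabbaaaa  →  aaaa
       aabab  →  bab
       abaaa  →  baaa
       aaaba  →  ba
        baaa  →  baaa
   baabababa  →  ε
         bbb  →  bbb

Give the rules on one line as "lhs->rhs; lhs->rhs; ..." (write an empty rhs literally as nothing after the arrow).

  | bbabba => bba => ε
  | bbaabbaaaa => abbaaaa => aaaa
  | aabab => abab => bab
  | abaaa => baaa

aba->ba; bba->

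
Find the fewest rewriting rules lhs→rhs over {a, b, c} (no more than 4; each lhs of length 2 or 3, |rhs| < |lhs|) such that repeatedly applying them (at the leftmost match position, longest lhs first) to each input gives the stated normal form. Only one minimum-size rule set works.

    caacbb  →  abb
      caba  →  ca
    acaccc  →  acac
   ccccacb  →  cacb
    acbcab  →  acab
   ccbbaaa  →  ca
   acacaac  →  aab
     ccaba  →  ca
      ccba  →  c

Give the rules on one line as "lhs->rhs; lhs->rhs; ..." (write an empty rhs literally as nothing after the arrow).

ba->; bc->; caa->ab; cc->c

  | caacbb => abcbb => abb
  | caba => ca
  | acaccc => acacc => acac
  | ccccacb => cccacb => ccacb => cacb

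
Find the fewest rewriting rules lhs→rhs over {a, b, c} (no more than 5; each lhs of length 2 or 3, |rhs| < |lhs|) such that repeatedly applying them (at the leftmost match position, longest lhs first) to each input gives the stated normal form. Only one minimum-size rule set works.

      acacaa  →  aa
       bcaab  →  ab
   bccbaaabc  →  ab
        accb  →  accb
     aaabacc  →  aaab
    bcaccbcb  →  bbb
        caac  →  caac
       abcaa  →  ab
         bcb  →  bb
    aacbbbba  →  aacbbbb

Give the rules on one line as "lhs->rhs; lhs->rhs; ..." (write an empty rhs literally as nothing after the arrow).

aca->a; ba->b; bab->ab; bc->b

  | acacaa => acaa => aa
  | bcaab => baab => bab => ab
  | bccbaaabc => bcbaaabc => bbaaabc => bbaabc => bbabc => babc => abc => ab
  | accb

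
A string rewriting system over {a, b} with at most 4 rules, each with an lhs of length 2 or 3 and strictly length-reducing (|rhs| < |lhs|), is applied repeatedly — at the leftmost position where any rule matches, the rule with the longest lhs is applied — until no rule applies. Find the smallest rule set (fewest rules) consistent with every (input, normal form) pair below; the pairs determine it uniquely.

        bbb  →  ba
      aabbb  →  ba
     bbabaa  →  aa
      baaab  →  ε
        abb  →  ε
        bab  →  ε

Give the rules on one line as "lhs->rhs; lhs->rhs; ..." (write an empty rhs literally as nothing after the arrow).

ab->b; aba->a; bb->; bbb->ba

  | bbb => ba
  | aabbb => abbb => bbb => ba
  | bbabaa => abaa => aa
  | baaab => baab => bab => bb => ε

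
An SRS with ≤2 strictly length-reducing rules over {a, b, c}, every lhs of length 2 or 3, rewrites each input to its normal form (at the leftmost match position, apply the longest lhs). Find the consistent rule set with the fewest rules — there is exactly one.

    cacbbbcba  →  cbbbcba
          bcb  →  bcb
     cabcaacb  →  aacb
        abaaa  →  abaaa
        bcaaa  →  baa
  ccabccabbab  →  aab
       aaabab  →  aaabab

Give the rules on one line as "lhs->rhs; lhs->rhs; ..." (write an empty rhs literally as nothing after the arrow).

  | cacbbbcba => cbbbcba
  | bcb
  | cabcaacb => acaacb => aacb
  | abaaa

ca->; cab->a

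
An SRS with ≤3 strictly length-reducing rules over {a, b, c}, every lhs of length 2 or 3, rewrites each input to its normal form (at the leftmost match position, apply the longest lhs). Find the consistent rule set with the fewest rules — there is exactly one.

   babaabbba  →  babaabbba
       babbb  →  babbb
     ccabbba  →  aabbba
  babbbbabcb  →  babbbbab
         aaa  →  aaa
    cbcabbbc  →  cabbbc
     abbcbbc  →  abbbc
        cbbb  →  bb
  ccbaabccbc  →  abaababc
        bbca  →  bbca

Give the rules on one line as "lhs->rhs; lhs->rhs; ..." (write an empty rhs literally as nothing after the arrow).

  | babaabbba
  | babbb
  | ccabbba => aabbba
  | babbbbabcb => babbbbab

cb->; cc->a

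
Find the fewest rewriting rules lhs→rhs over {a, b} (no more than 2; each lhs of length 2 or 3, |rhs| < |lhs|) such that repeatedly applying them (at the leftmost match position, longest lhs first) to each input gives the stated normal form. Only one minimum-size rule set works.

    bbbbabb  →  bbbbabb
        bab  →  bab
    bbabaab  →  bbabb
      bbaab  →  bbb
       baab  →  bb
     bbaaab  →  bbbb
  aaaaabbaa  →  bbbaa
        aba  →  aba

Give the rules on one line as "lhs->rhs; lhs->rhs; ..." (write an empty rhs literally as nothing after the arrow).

  | bbbbabb
  | bab
  | bbabaab => bbabb
  | bbaab => bbb

aaa->b; aab->b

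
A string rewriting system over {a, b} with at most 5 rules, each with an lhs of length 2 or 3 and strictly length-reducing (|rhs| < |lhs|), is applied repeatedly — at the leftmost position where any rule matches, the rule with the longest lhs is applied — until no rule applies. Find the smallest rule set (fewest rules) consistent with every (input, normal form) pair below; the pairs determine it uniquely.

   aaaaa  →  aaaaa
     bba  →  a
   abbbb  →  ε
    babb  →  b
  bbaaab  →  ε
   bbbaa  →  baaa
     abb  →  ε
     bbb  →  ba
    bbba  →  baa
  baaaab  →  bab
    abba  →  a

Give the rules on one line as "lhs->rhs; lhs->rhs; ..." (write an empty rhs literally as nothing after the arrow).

aab->bb; abb->; bb->; bbb->ba

  | aaaaa
  | bba => a
  | abbbb => bb => ε
  | babb => b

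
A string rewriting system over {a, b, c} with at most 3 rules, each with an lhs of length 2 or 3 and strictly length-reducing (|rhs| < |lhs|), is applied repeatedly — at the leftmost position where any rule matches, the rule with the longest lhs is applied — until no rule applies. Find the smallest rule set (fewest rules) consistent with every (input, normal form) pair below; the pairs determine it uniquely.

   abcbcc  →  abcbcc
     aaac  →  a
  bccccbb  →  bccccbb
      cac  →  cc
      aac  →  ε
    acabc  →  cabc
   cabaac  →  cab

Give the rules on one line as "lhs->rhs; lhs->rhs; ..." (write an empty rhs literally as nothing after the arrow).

aac->; ac->c

  | abcbcc
  | aaac => a
  | bccccbb
  | cac => cc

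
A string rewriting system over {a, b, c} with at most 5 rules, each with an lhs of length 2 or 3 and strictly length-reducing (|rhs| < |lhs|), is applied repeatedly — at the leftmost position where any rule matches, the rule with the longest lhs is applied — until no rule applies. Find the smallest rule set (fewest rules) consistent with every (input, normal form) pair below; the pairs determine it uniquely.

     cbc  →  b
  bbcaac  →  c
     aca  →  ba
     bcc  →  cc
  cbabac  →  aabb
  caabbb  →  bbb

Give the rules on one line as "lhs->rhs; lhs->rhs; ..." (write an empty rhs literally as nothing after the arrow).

ac->b; bc->c; caa->; cb->a

  | cbc => ac => b
  | bbcaac => bcaac => caac => c
  | aca => ba
  | bcc => cc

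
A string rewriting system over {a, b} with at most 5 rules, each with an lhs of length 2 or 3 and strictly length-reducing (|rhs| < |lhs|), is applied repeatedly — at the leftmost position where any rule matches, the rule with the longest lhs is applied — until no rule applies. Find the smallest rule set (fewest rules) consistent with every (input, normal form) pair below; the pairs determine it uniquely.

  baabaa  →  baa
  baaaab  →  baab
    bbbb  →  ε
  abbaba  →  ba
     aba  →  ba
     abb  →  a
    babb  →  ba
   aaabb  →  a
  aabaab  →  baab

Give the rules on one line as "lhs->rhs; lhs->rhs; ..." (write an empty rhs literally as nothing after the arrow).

aaa->a; aba->ba; bb->; bba->ba

  | baabaa => babaa => bbaa => baa
  | baaaab => baab
  | bbbb => bb => ε
  | abbaba => ababa => baba => bba => ba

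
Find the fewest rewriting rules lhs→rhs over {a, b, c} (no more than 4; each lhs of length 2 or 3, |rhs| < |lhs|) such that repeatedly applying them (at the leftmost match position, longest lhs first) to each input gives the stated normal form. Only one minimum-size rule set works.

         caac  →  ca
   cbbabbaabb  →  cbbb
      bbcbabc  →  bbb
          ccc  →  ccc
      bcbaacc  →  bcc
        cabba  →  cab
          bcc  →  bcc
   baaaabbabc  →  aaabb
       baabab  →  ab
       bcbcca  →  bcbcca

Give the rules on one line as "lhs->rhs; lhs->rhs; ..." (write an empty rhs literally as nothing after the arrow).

ac->; ba->; bbc->bb

  | caac => ca
  | cbbabbaabb => cbbbaabb => cbbabb => cbbb
  | bbcbabc => bbbabc => bbbc => bbb
  | ccc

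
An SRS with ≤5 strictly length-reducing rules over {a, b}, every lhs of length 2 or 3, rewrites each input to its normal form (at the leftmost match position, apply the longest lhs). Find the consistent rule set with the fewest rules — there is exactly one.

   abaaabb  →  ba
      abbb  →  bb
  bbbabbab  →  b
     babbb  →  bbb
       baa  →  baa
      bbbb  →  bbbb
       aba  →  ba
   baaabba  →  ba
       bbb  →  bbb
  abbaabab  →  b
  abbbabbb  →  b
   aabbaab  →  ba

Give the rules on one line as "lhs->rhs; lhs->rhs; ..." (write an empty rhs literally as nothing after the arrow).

  | abaaabb => baaabb => baab => ba
  | abbb => bb
  | bbbabbab => baabbab => babab => bab => b
  | babbb => bbb

ab->; aba->ba; bab->b; bba->aa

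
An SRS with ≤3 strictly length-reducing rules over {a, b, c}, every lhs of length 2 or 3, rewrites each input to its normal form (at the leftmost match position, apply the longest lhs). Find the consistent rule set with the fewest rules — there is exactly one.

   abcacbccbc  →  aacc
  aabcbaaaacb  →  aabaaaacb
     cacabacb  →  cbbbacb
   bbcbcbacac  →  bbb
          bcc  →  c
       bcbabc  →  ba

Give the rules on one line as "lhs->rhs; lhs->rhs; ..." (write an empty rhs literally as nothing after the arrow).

aca->bb; bc->

  | abcacbccbc => aacbccbc => aaccbc => aacc
  | aabcbaaaacb => aabaaaacb
  | cacabacb => cbbbacb
  | bbcbcbacac => bbcbacac => bbacac => bbbbc => bbb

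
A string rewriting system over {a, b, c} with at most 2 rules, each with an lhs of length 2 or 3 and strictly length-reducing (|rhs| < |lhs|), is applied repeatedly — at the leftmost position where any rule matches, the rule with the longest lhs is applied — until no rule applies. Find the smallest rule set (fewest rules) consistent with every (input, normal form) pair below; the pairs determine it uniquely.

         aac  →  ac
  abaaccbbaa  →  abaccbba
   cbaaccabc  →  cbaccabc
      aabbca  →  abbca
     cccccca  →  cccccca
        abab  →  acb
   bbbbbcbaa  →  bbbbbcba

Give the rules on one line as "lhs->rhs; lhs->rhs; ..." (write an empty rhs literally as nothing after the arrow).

aa->a; bab->cb

  | aac => ac
  | abaaccbbaa => abaccbbaa => abaccbba
  | cbaaccabc => cbaccabc
  | aabbca => abbca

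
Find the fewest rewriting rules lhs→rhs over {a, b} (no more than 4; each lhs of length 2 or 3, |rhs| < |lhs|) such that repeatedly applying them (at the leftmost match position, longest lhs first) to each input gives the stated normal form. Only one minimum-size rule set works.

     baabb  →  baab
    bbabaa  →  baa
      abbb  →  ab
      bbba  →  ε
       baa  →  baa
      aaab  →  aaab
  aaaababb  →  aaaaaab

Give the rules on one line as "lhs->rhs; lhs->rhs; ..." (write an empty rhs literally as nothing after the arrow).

bab->aa; bb->b; bba->

  | baabb => baab
  | bbabaa => baa
  | abbb => abb => ab
  | bbba => bba => ε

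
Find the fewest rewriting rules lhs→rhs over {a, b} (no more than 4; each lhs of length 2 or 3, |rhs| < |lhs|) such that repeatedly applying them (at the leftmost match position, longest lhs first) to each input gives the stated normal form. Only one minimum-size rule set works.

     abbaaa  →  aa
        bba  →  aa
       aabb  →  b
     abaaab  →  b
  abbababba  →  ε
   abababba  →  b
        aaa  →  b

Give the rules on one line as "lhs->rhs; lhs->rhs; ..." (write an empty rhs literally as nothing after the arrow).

aaa->b; ba->; baa->aa; bb->a

  | abbaaa => aaaaa => baa => aa
  | bba => aa
  | aabb => aaa => b
  | abaaab => aaaab => bab => b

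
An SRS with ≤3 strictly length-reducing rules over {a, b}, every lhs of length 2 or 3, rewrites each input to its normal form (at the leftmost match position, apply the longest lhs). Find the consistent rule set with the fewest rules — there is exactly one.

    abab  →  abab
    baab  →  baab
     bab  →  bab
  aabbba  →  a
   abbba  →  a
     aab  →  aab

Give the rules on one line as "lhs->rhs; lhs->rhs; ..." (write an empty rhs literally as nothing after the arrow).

  | abab
  | baab
  | bab
  | aabbba => abbba => bbba => a

abb->bb; bbb->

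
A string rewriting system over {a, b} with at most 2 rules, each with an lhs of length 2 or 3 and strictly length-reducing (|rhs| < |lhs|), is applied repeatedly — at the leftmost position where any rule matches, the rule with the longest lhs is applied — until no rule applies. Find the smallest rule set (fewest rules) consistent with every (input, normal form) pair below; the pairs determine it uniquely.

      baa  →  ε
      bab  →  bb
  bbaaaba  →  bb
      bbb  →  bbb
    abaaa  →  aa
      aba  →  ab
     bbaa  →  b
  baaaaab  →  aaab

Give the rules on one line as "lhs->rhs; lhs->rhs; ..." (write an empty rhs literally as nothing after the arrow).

  | baa => ε
  | bab => bb
  | bbaaaba => baba => bba => bb
  | bbb

ba->b; baa->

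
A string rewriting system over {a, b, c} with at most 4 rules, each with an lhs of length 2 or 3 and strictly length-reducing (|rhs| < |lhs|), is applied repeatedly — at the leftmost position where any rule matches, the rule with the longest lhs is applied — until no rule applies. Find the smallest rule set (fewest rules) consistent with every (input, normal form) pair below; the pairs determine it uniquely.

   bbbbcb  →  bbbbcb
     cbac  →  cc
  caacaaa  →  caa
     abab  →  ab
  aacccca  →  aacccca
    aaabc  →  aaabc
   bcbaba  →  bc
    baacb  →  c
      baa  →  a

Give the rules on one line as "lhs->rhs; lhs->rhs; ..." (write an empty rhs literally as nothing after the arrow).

aca->b; acb->c; ba->

  | bbbbcb
  | cbac => cc
  | caacaaa => cabaa => caa
  | abab => ab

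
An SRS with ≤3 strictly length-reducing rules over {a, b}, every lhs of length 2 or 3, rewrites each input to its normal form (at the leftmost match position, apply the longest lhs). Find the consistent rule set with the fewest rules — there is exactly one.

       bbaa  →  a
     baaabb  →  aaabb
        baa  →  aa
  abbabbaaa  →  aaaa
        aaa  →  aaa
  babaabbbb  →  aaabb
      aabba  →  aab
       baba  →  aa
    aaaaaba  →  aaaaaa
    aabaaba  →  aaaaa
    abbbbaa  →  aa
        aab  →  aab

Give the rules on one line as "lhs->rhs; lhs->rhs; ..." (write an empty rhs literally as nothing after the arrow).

ba->a; bba->b; bbb->b

  | bbaa => ba => a
  | baaabb => aaabb
  | baa => aa
  | abbabbaaa => abbbaaa => abaaa => aaaa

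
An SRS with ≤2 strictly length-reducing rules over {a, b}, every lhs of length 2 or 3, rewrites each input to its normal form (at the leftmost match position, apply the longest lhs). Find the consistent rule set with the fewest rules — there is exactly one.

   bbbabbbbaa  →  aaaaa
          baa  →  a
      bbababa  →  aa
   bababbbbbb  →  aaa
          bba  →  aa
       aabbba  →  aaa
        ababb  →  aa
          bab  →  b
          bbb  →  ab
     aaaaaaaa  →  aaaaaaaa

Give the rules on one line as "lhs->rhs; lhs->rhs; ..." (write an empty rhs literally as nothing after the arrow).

  | bbbabbbbaa => ababbbbaa => abbbbaa => aabbaa => aaaaa
  | baa => a
  | bbababa => aababa => aaba => aa
  | bababbbbbb => babbbbbb => bbbbbb => abbbb => aabb => aaa

ba->; bb->a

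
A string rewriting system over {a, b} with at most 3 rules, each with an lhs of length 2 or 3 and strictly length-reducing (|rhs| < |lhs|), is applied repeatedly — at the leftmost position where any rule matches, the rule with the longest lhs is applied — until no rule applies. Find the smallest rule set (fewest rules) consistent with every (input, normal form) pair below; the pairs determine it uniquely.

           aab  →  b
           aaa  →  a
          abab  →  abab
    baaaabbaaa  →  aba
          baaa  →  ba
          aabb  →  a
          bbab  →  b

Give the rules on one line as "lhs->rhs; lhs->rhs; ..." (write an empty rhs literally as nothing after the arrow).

aa->; bb->a

  | aab => b
  | aaa => a
  | abab
  | baaaabbaaa => baabbaaa => bbbaaa => abaaa => aba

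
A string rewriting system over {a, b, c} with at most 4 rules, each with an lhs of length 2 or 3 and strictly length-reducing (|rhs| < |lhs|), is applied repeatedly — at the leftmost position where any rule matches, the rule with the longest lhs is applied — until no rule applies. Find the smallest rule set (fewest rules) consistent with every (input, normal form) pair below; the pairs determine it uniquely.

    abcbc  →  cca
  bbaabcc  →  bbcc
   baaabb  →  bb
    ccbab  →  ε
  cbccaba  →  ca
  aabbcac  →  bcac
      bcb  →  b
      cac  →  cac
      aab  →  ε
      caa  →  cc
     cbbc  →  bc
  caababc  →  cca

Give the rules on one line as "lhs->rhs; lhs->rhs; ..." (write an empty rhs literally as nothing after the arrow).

aa->c; ab->b; abc->ca; cb->

  | abcbc => cabc => cca
  | bbaabcc => bbcbcc => bbcc
  | baaabb => bcabb => bcbb => bb
  | ccbab => cab => cb => ε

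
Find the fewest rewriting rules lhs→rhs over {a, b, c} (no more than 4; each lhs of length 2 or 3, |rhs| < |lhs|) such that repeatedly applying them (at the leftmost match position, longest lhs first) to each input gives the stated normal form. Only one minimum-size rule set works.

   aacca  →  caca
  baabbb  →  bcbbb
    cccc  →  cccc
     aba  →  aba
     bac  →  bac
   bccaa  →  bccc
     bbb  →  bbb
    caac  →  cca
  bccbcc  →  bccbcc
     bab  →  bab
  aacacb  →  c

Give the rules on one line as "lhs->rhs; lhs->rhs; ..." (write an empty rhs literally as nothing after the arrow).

aa->c; aac->ca; cab->

  | aacca => caca
  | baabbb => bcbbb
  | cccc
  | aba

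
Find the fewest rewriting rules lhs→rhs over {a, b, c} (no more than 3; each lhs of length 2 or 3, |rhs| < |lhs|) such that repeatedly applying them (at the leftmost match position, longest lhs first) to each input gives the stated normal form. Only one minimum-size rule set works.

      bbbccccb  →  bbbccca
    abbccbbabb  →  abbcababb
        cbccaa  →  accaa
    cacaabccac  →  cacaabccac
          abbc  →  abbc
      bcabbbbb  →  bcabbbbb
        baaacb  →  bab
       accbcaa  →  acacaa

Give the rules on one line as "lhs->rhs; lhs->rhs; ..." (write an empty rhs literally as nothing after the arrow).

  | bbbccccb => bbbccca
  | abbccbbabb => abbcababb
  | cbccaa => accaa
  | cacaabccac

aac->; cb->a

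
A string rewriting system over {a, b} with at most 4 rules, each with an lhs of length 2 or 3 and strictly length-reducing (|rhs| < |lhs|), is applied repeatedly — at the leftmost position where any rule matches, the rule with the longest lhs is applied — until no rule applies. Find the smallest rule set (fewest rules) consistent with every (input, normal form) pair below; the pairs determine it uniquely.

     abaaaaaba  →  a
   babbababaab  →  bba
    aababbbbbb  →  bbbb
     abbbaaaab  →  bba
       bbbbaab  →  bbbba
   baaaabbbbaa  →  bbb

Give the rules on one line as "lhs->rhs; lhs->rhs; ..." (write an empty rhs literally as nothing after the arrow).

  | abaaaaaba => aaaaaba => aaaba => aba => a
  | babbababaab => bbababaab => bbabaab => bbaab => bba
  | aababbbbbb => aabbbbbb => abbbbb => bbbb
  | abbbaaaab => bbaaaab => bbaab => bba

aa->; aab->a; ab->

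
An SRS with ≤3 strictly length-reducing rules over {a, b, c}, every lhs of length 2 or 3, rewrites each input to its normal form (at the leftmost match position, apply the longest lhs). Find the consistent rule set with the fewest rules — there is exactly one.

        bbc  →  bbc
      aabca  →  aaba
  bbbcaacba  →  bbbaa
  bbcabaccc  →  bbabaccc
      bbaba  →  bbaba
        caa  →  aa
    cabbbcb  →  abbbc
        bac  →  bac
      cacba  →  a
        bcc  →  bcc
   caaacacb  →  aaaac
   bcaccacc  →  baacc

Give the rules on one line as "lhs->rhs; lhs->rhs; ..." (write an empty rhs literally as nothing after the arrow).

  | bbc
  | aabca => aaba
  | bbbcaacba => bbbaacba => bbbaa
  | bbcabaccc => bbabaccc

ca->a; cb->c; cba->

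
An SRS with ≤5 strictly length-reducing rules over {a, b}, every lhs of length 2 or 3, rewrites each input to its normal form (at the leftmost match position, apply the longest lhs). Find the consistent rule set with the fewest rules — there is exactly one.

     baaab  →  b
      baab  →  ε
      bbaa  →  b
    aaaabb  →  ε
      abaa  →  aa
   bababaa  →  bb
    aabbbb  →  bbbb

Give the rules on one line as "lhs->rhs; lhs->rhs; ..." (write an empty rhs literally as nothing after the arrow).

aab->ba; ab->; ba->b; baa->a

  | baaab => aab => ba => b
  | baab => ab => ε
  | bbaa => ba => b
  | aaaabb => aabab => baab => ab => ε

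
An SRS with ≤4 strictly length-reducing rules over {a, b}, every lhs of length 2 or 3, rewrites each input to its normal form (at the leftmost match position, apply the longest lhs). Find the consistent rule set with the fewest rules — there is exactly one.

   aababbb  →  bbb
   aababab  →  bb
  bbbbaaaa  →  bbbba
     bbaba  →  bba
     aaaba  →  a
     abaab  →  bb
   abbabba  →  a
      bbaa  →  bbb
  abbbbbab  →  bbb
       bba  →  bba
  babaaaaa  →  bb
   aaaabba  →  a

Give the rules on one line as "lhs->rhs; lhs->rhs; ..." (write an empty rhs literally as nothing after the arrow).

  | aababbb => bbabbb => bbb
  | aababab => bbabab => bbab => bb
  | bbbbaaaa => bbbbaba => bbbba
  | bbaba => bba

aa->b; aaa->ab; ab->; abb->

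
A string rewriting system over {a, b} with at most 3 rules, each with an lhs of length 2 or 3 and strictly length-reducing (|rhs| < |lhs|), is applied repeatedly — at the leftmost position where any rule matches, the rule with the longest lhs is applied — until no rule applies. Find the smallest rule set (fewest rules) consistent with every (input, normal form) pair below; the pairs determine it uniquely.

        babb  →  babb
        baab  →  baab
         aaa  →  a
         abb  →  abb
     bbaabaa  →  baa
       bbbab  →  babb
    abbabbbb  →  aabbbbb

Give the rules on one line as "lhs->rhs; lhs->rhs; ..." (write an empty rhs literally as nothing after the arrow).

  | babb
  | baab
  | aaa => a
  | abb

aaa->a; aba->; bba->ab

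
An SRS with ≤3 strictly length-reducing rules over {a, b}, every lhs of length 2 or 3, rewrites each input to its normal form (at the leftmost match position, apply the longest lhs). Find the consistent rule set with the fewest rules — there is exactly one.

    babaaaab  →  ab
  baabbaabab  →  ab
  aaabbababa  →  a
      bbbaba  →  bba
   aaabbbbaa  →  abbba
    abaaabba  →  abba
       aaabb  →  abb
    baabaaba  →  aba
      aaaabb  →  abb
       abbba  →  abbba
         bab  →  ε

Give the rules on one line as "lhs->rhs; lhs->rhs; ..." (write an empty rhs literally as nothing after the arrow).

  | babaaaab => aaaab => aaab => aab => ab
  | baabbaabab => abbaabab => ababab => aab => ab
  | aaabbababa => aabbababa => abbababa => ababa => aa => a
  | bbbaba => bba

aa->a; baa->a; bab->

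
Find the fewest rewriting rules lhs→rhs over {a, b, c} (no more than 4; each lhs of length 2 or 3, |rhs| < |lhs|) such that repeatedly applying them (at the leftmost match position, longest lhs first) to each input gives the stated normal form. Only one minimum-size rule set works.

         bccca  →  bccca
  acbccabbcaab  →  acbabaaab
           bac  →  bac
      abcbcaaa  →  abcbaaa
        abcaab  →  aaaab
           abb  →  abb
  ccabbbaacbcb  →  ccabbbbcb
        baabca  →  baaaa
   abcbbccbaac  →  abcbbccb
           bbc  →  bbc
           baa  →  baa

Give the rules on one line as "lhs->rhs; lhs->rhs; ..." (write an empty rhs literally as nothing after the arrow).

  | bccca
  | acbccabbcaab => acbcabbcaab => acbabbcaab => acbabaaab
  | bac
  | abcbcaaa => abcbaaa

aac->; bca->aa; cbc->cb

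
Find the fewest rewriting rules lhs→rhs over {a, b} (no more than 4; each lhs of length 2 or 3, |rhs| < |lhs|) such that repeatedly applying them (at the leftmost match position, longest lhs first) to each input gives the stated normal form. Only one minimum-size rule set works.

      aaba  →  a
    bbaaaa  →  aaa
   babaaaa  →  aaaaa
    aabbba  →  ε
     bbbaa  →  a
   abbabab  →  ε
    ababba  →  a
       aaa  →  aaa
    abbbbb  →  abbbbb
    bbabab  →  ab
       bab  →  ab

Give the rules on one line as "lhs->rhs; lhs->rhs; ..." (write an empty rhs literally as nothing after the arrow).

aab->; ba->a; bba->

  | aaba => a
  | bbaaaa => aaa
  | babaaaa => abaaaa => aaaaa
  | aabbba => bba => ε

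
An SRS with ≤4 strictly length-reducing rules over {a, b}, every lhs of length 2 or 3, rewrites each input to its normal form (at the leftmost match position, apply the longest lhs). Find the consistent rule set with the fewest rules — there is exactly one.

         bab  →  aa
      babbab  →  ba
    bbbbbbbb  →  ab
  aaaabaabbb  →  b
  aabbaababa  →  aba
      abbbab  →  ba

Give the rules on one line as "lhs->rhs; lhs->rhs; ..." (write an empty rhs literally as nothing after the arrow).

aaa->b; bab->aa; bb->a; bba->bb

  | bab => aa
  | babbab => aabab => aaaa => ba
  | bbbbbbbb => abbbbbb => aabbbb => aaabb => bbb => ab
  | aaaabaabbb => babaabbb => aaaabbb => babbb => aabb => aaa => b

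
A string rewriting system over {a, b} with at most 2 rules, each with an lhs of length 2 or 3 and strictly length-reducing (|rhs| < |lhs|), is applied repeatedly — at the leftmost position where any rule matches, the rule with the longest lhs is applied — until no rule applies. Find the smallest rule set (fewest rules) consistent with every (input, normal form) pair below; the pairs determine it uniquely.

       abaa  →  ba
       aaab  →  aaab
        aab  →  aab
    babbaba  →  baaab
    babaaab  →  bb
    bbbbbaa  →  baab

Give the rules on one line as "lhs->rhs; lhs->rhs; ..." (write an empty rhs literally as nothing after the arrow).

aba->b; bba->ab

  | abaa => ba
  | aaab
  | aab
  | babbaba => baabba => baaab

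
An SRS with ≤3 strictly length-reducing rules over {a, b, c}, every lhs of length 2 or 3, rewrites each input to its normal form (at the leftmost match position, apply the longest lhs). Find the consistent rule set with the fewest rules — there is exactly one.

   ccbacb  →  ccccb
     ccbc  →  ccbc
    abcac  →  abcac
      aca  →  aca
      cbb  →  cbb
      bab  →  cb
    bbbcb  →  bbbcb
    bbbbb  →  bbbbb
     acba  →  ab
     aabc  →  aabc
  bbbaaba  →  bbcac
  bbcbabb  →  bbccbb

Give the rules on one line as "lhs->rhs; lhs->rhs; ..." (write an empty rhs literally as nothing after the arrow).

  | ccbacb => ccccb
  | ccbc
  | abcac
  | aca

acc->ab; ba->c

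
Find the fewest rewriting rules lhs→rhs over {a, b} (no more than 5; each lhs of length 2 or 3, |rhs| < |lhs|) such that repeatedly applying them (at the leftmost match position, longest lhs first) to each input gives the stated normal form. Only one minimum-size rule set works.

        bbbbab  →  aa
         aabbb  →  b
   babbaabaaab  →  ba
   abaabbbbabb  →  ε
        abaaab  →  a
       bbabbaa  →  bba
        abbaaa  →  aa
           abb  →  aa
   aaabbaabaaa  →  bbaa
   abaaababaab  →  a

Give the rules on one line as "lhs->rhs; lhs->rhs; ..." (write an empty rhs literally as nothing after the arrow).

  | bbbbab => abab => aab => aa
  | aabbb => aaab => b
  | babbaabaaab => baaaabaaab => babaaab => baaaab => bab => ba
  | abaabbbbabb => aaabbbbabb => bbbbabb => ababb => aabb => aaa => ε

aaa->; ab->a; abb->aa; bbb->a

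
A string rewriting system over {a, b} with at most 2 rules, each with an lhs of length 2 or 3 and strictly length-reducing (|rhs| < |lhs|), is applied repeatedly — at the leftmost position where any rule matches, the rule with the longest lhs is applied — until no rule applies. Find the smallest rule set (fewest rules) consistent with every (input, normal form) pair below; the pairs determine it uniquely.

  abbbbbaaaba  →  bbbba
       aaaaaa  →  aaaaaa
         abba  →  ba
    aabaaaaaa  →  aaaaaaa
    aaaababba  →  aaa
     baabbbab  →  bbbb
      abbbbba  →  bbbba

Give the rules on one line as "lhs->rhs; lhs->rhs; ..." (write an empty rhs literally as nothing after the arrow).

ab->; baa->b

  | abbbbbaaaba => bbbbaaaba => bbbbaba => bbbba
  | aaaaaa
  | abba => ba
  | aabaaaaaa => aaaaaaa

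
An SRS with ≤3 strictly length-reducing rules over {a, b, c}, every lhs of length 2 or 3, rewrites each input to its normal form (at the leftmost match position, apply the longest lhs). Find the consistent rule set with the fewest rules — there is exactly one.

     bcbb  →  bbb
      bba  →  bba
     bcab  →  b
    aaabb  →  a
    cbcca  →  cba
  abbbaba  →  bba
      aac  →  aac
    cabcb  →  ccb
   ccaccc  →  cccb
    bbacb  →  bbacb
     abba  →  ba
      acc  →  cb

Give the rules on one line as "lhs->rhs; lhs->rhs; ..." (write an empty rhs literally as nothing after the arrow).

ab->; acc->cb; bc->b

  | bcbb => bbb
  | bba
  | bcab => bab => b
  | aaabb => aab => a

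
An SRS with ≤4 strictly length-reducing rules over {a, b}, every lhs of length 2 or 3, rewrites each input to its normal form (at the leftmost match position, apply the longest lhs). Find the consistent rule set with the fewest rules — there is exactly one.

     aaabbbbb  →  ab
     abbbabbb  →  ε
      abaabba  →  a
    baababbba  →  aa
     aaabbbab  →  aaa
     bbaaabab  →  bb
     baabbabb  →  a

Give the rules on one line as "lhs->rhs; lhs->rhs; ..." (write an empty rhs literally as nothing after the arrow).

  | aaabbbbb => aabbb => ab
  | abbbabbb => babbb => abb => ε
  | abaabba => abbba => ba => a
  | baababbba => bbabbba => babba => aba => aa

abb->; ba->a; baa->b; bab->a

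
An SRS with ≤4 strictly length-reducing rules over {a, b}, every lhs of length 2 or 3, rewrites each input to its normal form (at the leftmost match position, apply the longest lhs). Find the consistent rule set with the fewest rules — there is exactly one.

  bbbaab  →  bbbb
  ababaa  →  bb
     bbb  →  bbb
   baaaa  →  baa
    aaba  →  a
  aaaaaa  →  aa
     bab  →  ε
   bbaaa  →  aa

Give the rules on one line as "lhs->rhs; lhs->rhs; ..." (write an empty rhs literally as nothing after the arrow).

  | bbbaab => baaab => bbbb
  | ababaa => aaa => bb
  | bbb
  | baaaa => bbba => baa

aaa->bb; aab->; bab->; bba->aa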